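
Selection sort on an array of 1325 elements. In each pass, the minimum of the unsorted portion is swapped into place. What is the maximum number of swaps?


Selection sort performs one swap per pass:
  Pass 1: find min in positions 0 to 1324, swap with position 0
  Pass 2: find min in positions 1 to 1324, swap with position 1
  Pass 3: find min in positions 2 to 1324, swap with position 2
  Pass 4: find min in positions 3 to 1324, swap with position 3
  Pass 5: find min in positions 4 to 1324, swap with position 4
  ... (1319 more passes)
Total passes (and swaps) = n - 1 = 1325 - 1 = 1324


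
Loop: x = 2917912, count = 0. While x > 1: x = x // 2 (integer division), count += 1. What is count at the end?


The variable x halves each step:
x = 2917912 -> 1458956 -> 729478 -> 364739 -> 182369 -> 91184 -> 45592 -> 22796 -> 11398 -> 5699 -> 2849 -> 1424 -> 712 -> 356 -> 178 -> 89 -> 44 -> 22 -> 11 -> 5 -> 2 -> 1
Number of halvings = floor(log2(2917912)) = 21


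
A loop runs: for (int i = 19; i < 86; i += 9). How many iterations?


Loop starts at i = 19, increments by 9, stops when i >= 86.
Number of iterations = ceil((86 - 19) / 9)
= ceil(67 / 9)
= 8


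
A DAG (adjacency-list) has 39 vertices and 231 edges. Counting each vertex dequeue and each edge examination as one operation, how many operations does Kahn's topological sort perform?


V = 39 (vertex processing)
E = 231 (edge processing)
V + E = 39 + 231 = 270


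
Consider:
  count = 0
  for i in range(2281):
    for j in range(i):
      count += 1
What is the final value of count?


For each i, the inner loop runs i times:
  i=0: inner runs 0 times
  i=1: inner runs 1 time
  i=2: inner runs 2 times
  i=3: inner runs 3 times
  i=4: inner runs 4 times
  i=5: inner runs 5 times
  i=6: inner runs 6 times
  i=7: inner runs 7 times
  ...
Total = 0 + 1 + 2 + ... + 2280 = 2281*(2281-1)/2 = 2600340


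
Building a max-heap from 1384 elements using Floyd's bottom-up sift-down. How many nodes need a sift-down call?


In a heap of 1384 elements (0-indexed array):
  Last element index: 1383
  Parent of last element: floor((1383 - 1) / 2) = 691
  Internal nodes: indices 0 to 691
  Count = floor(1384/2) = 692


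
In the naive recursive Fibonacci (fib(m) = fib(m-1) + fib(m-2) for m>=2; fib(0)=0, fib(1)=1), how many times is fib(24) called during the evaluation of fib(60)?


Let N(m) = number of times fib(m) is called while evaluating fib(60).
N(60) = 1 (the initial call).
N(59) = 1 (only fib(60) calls it).
For 1 <= m <= 58: fib(m) is called by fib(m+1) and fib(m+2), so
  N(m) = N(m+1) + N(m+2).
fib(0) is called only by fib(2), so N(0) = N(2).
Walk down from m=60:
  N(60)=1, N(59)=1, N(58)=2, N(57)=3, N(56)=5, N(55)=8, N(54)=13, N(53)=21, N(52)=34, N(51)=55, N(50)=89, N(49)=144, N(48)=233, N(47)=377, N(46)=610, N(45)=987, N(44)=1597, N(43)=2584, N(42)=4181, N(41)=6765, N(40)=10946, N(39)=17711, N(38)=28657, N(37)=46368, N(36)=75025, N(35)=121393, N(34)=196418, N(33)=317811, N(32)=514229, N(31)=832040, N(30)=1346269, N(29)=2178309, N(28)=3524578, N(27)=5702887, N(26)=9227465, N(25)=14930352, N(24)=24157817
N(24) = 24157817


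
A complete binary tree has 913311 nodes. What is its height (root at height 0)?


In a complete binary tree, level k holds nodes 2^k .. 2^(k+1)-1 (1-indexed).
Height = floor(log2(n)) = floor(log2(913311)) = 19
Check: 2^19 = 524288 <= 913311 < 1048576 = 2^20


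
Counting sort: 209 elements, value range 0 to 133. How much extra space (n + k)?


n = 209 (output array)
k = 134 (count array for 134 distinct values)
Extra space = 209 + 134 = 343


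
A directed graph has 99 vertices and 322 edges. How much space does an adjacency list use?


Adjacency list: one list head per vertex + one entry per edge
Vertex heads: 99
Edge entries: 322
Total = 99 + 322 = 421


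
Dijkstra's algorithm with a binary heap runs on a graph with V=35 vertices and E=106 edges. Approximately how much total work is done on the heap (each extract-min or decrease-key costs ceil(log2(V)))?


Dijkstra with a binary heap: each vertex is extracted once, each edge may relax once.
Each heap operation costs O(log V).
V + E = 35 + 106 = 141
ceil(log2(35)) = 6 (since 2^5 = 32 < 35 <= 64 = 2^6)
Total heap work = (V+E) * ceil(log2(V)) = 141 * 6 = 846


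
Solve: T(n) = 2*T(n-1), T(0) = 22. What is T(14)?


Unrolling:
T(14) = 2*T(13) = 2^2*T(12) = ... = 2^14*T(0)
= 2^14 * 22
= 16384 * 22 = 360448


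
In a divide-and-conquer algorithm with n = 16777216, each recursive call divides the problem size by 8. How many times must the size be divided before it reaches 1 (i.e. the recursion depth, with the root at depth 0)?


Number of divisions = log_8(16777216)
Sizes: 16777216 -> 2097152 -> 262144 -> 32768 -> 4096 -> 512 -> 64 -> 8 -> 1 (8 divisions)
Recursion depth = 8


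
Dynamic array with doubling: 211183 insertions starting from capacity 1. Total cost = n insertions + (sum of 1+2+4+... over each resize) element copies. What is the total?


n = 211183
Insertion costs: 211183
Resizes copy 1, 2, 4, ... up to the largest power of 2 that is <= n-1 = 211182, i.e. 131072.
Copy costs = 1 + 2 + 4 + 8 + 16 + 32 + 64 + 128 + 256 + 512 + 1024 + 2048 + 4096 + 8192 + 16384 + 32768 + 65536 + 131072 = 262143
Total = 211183 + 262143 = 473326


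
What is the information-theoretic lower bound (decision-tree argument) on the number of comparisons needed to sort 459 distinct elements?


A binary decision tree of height h has at most 2^h leaves and needs at least n! of them, so h >= ceil(log2(n!)).
459! is far too large to multiply out, so use Stirling's series:
  ln(n!) ~ n ln n - n + (1/2) ln(2 pi n) + 1/(12n)  (error below 1/(360 n^3), negligible here)
  ln(459) = 6.1290502
  n ln n = 459 * 6.1290502 = 2813.2340
  (1/2) ln(2 pi * 459) = (1/2) ln(2883.9821) = 3.9835
  1/(12*459) = 0.0002
  ln(459!) ~ 2813.2340 - 459 + 3.9835 + 0.0002 = 2358.2177
Convert to base 2: log2(459!) = 2358.2177 / ln 2 = 2358.2177 / 0.69314718 = 3402.1890
ceil(3402.1890) = 3403


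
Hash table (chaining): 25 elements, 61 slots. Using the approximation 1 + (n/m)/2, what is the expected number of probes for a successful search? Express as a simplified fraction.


Computing expected probes:
alpha = 25/61
= 1 + alpha/2
= 1 + 25/(2*61)
= (2*61 + 25) / (2*61)
= 147/122


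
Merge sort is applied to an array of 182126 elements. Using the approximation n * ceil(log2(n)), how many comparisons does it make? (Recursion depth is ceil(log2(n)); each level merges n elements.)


Merge sort divides the array into halves recursively.
Number of levels = ceil(log2(182126)) = 18
At each level, approximately n = 182126 comparisons are needed for merging.
Total comparisons ~ n * ceil(log2(n)) = 182126 * 18 = 3278268


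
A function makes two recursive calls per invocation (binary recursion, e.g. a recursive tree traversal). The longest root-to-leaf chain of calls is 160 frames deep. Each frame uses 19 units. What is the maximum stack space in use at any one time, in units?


Binary recursion: the two calls run one after the other, so only one root-to-leaf chain of frames is on the stack at a time.
Maximum depth (longest chain) = 160 frames
Each frame = 19 units
Max stack space = 160 * 19 = 3040


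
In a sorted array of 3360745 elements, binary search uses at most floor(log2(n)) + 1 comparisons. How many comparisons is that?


Halving sequence: 3360745 -> 1680372 -> 840186 -> 420093 -> 210046 -> 105023 -> 52511 -> 26255 -> 13127 -> 6563 -> 3281 -> 1640 -> 820 -> 410 -> 205 -> 102 -> 51 -> 25 -> 12 -> 6 -> 3 -> 1
Number of halvings = 21
Max comparisons = 21 + 1 = 22


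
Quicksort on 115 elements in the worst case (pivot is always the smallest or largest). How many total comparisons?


In the worst case, each partition step picks the worst pivot:
  Partition 1: 114 comparisons (n-1 elements to compare)
  Partition 2: 113 comparisons
  Partition 3: 112 comparisons
  Partition 4: 111 comparisons
  Partition 5: 110 comparisons
  ...
  Last partition: 0 comparisons
Total = (n-1) + (n-2) + ... + 1 + 0 = n*(n-1)/2
= 115*114/2 = 6555


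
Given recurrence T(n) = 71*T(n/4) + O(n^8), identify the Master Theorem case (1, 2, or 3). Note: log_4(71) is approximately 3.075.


Master Theorem parameters: a=71, b=4, c=8
log_b(a) = 3.075
Compare b^c with a: 4^8 = 65536 > 71, so c > log_b(a).
Comparing c=8 vs log_b(a)=3.075:
8 > 3.075 => Case 3
Result: T(n) = O(n^8)
Master Theorem case = 3


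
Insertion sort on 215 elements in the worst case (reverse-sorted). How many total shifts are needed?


In the worst case (reverse-sorted), each element shifts past all previous:
  Element 1: 1 shifts
  Element 2: 2 shifts
  Element 3: 3 shifts
  Element 4: 4 shifts
  Element 5: 5 shifts
  ...
  Element 214: 214 shifts
Total = 1 + 2 + ... + 214
= 215*(215-1)/2 = 23005


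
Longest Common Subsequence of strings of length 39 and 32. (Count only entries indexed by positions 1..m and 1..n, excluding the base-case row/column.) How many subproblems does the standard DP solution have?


DP table indexed by positions in both strings.
First string: 39 positions
Second string: 32 positions
Total = 39 * 32 = 1248


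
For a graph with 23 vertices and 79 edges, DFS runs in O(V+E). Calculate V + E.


A full DFS traversal visits each vertex once and examines each edge once.
V = 23
E = 79
Sum = 23 + 79 = 102


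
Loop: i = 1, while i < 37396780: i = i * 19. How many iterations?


i multiplies by 19 each step:
i = 1 -> 19 -> 361 -> 6859 -> 130321 -> 2476099 -> 47045881 (stop)
Iterations = ceil(log_19(37396780)) = 6


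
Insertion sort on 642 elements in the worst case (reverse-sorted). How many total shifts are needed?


In the worst case (reverse-sorted), each element shifts past all previous:
  Element 1: 1 shifts
  Element 2: 2 shifts
  Element 3: 3 shifts
  Element 4: 4 shifts
  Element 5: 5 shifts
  ...
  Element 641: 641 shifts
Total = 1 + 2 + ... + 641
= 642*(642-1)/2 = 205761


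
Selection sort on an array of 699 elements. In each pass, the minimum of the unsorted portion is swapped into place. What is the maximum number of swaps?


Selection sort performs one swap per pass:
  Pass 1: find min in positions 0 to 698, swap with position 0
  Pass 2: find min in positions 1 to 698, swap with position 1
  Pass 3: find min in positions 2 to 698, swap with position 2
  Pass 4: find min in positions 3 to 698, swap with position 3
  Pass 5: find min in positions 4 to 698, swap with position 4
  ... (693 more passes)
Total passes (and swaps) = n - 1 = 699 - 1 = 698


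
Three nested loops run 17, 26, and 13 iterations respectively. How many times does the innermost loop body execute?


Loop 1 (outermost): 17 iterations
Loop 2 (middle): 26 iterations per outer
Loop 3 (innermost): 13 iterations per middle
Total = 17 * 26 * 13 = 5746


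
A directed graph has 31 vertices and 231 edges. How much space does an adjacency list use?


Adjacency list: one list head per vertex + one entry per edge
Vertex heads: 31
Edge entries: 231
Total = 31 + 231 = 262


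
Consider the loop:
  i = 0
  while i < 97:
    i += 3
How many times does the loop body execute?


Starting at i = 0, each iteration adds 3.
Iterations until i >= 97:
  Iteration 1: i = 0 -> i = 3
  Iteration 2: i = 3 -> i = 6
  Iteration 3: i = 6 -> i = 9
  Iteration 4: i = 9 -> i = 12
  Iteration 5: i = 12 -> i = 15
  Iteration 6: i = 15 -> i = 18
  Iteration 7: i = 18 -> i = 21
  Iteration 8: i = 21 -> i = 24
  ... continuing ...
Total iterations = ceil(97/3) = 33


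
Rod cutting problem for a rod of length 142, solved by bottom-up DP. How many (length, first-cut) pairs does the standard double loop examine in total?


For each subproblem length i = 1..142, the inner loop considers i possible first cuts.
Total = 1 + 2 + ... + 142
= 142*(142+1)/2
= 142*143/2 = 10153


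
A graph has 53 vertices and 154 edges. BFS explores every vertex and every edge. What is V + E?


A full BFS traversal dequeues each vertex once and examines each edge once.
Vertex visits: 53
Edge visits: 154
V + E = 53 + 154 = 207


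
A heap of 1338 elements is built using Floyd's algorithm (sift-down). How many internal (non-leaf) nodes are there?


Leaf nodes occupy roughly half the array.
Sift-down is called for each internal node, starting from the last one.
Internal nodes = floor(n/2) = floor(1338/2) = 669


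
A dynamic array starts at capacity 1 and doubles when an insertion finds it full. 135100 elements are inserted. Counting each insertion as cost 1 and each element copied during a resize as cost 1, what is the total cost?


n = 135100
Insertion costs: 135100
Resizes copy 1, 2, 4, ... up to the largest power of 2 that is <= n-1 = 135099, i.e. 131072.
Copy costs = 1 + 2 + 4 + 8 + 16 + 32 + 64 + 128 + 256 + 512 + 1024 + 2048 + 4096 + 8192 + 16384 + 32768 + 65536 + 131072 = 262143
Total = 135100 + 262143 = 397243


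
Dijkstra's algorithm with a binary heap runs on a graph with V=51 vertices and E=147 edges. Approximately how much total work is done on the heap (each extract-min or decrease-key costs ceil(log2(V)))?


Dijkstra with a binary heap: each vertex is extracted once, each edge may relax once.
Each heap operation costs O(log V).
V + E = 51 + 147 = 198
ceil(log2(51)) = 6 (since 2^5 = 32 < 51 <= 64 = 2^6)
Total heap work = (V+E) * ceil(log2(V)) = 198 * 6 = 1188


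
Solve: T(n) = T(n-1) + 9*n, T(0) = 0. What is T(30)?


Expanding the recurrence:
T(30) = T(29) + 9*30
       = T(28) + 9*29 + 9*30
       ...
       = T(0) + 9*(1 + 2 + ... + 30)
       = 0 + 9 * 30*31/2
       = 0 + 9 * 465
       = 0 + 4185 = 4185


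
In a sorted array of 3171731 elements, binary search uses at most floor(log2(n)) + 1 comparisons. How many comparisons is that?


Halving sequence: 3171731 -> 1585865 -> 792932 -> 396466 -> 198233 -> 99116 -> 49558 -> 24779 -> 12389 -> 6194 -> 3097 -> 1548 -> 774 -> 387 -> 193 -> 96 -> 48 -> 24 -> 12 -> 6 -> 3 -> 1
Number of halvings = 21
Max comparisons = 21 + 1 = 22


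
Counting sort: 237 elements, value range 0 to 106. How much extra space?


n = 237 (output array)
k = 107 (count array for 107 distinct values)
Extra space = 237 + 107 = 344


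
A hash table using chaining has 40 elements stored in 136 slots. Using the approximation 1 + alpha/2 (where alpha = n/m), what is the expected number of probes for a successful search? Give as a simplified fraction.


Load factor alpha = n/m = 40/136
Expected probes = 1 + alpha/2 = 1 + 40/(2*136)
= 1 + 40/272
= 272/272 + 40/272
= 312/272
Simplify: 39/34


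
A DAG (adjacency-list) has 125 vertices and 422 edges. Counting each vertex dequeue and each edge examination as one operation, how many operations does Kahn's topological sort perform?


V = 125 (vertex processing)
E = 422 (edge processing)
V + E = 125 + 422 = 547


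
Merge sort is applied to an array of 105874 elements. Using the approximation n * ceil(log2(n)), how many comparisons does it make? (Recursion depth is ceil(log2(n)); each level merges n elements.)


Merge sort divides the array into halves recursively.
Number of levels = ceil(log2(105874)) = 17
At each level, approximately n = 105874 comparisons are needed for merging.
Total comparisons ~ n * ceil(log2(n)) = 105874 * 17 = 1799858


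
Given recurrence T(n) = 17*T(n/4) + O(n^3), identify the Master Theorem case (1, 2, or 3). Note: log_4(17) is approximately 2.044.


Master Theorem parameters: a=17, b=4, c=3
log_b(a) = 2.044
Compare b^c with a: 4^3 = 64 > 17, so c > log_b(a).
Comparing c=3 vs log_b(a)=2.044:
3 > 2.044 => Case 3
Result: T(n) = O(n^3)
Master Theorem case = 3


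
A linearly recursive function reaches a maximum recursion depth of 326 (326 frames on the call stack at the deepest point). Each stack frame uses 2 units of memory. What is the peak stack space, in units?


Maximum recursion depth = 326 frames
Memory per frame = 2 units
Total stack space = depth * frame_size
= 326 * 2 = 652


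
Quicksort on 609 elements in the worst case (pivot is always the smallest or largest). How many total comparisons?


In the worst case, each partition step picks the worst pivot:
  Partition 1: 608 comparisons (n-1 elements to compare)
  Partition 2: 607 comparisons
  Partition 3: 606 comparisons
  Partition 4: 605 comparisons
  Partition 5: 604 comparisons
  ...
  Last partition: 0 comparisons
Total = (n-1) + (n-2) + ... + 1 + 0 = n*(n-1)/2
= 609*608/2 = 185136


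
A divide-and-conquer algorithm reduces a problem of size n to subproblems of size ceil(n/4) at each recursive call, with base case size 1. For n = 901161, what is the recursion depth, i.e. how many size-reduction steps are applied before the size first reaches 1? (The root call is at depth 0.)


Each step divides the size by 4 (rounding up); after k steps the size is ceil(n/4^k), which equals 1 exactly when 4^k >= n.
So the depth is the smallest k with 4^k >= 901161, i.e. ceil(log_4(901161)).
4^9 = 262144 < 901161 <= 1048576 = 4^10
Recursion depth = 10


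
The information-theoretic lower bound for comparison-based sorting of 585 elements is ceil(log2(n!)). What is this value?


A binary decision tree of height h has at most 2^h leaves and needs at least n! of them, so h >= ceil(log2(n!)).
585! is far too large to multiply out, so use Stirling's series:
  ln(n!) ~ n ln n - n + (1/2) ln(2 pi n) + 1/(12n)  (error below 1/(360 n^3), negligible here)
  ln(585) = 6.3716118
  n ln n = 585 * 6.3716118 = 3727.3929
  (1/2) ln(2 pi * 585) = (1/2) ln(3675.6634) = 4.1047
  1/(12*585) = 0.0001
  ln(585!) ~ 3727.3929 - 585 + 4.1047 + 0.0001 = 3146.4977
Convert to base 2: log2(585!) = 3146.4977 / ln 2 = 3146.4977 / 0.69314718 = 4539.4366
ceil(4539.4366) = 4540


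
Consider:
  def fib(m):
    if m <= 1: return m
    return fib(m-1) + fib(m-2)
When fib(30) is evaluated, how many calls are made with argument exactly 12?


Let N(m) = number of times fib(m) is called while evaluating fib(30).
N(30) = 1 (the initial call).
N(29) = 1 (only fib(30) calls it).
For 1 <= m <= 28: fib(m) is called by fib(m+1) and fib(m+2), so
  N(m) = N(m+1) + N(m+2).
fib(0) is called only by fib(2), so N(0) = N(2).
Walk down from m=30:
  N(30)=1, N(29)=1, N(28)=2, N(27)=3, N(26)=5, N(25)=8, N(24)=13, N(23)=21, N(22)=34, N(21)=55, N(20)=89, N(19)=144, N(18)=233, N(17)=377, N(16)=610, N(15)=987, N(14)=1597, N(13)=2584, N(12)=4181
N(12) = 4181


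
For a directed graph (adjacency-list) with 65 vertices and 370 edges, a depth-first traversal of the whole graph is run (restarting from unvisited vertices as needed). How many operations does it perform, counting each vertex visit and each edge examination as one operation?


A full DFS traversal visits each vertex once and examines each edge once.
V = 65
E = 370
Sum = 65 + 370 = 435


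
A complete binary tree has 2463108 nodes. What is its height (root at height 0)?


In a complete binary tree, level k holds nodes 2^k .. 2^(k+1)-1 (1-indexed).
Height = floor(log2(n)) = floor(log2(2463108)) = 21
Check: 2^21 = 2097152 <= 2463108 < 4194304 = 2^22


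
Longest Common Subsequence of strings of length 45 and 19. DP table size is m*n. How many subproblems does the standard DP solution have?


DP table indexed by positions in both strings.
First string: 45 positions
Second string: 19 positions
Total = 45 * 19 = 855


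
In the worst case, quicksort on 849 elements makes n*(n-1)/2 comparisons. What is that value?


Sum of comparisons per partition:
848 + 847 + ... + 1 + 0
= 849 * (849 - 1) / 2
= 849 * 848 / 2
= 359976


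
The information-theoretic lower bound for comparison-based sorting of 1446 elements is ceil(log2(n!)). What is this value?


A binary decision tree of height h has at most 2^h leaves and needs at least n! of them, so h >= ceil(log2(n!)).
1446! is far too large to multiply out, so use Stirling's series:
  ln(n!) ~ n ln n - n + (1/2) ln(2 pi n) + 1/(12n)  (error below 1/(360 n^3), negligible here)
  ln(1446) = 7.2765564
  n ln n = 1446 * 7.2765564 = 10521.9006
  (1/2) ln(2 pi * 1446) = (1/2) ln(9085.4860) = 4.5572
  1/(12*1446) = 0.0001
  ln(1446!) ~ 10521.9006 - 1446 + 4.5572 + 0.0001 = 9080.4579
Convert to base 2: log2(1446!) = 9080.4579 / ln 2 = 9080.4579 / 0.69314718 = 13100.3316
ceil(13100.3316) = 13101


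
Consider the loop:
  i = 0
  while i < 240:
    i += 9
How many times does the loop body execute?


Starting at i = 0, each iteration adds 9.
Iterations until i >= 240:
  Iteration 1: i = 0 -> i = 9
  Iteration 2: i = 9 -> i = 18
  Iteration 3: i = 18 -> i = 27
  Iteration 4: i = 27 -> i = 36
  Iteration 5: i = 36 -> i = 45
  Iteration 6: i = 45 -> i = 54
  Iteration 7: i = 54 -> i = 63
  Iteration 8: i = 63 -> i = 72
  ... continuing ...
Total iterations = ceil(240/9) = 27


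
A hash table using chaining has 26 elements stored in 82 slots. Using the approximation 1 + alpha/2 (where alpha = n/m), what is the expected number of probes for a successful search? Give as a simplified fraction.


Load factor alpha = n/m = 26/82
Expected probes = 1 + alpha/2 = 1 + 26/(2*82)
= 1 + 26/164
= 164/164 + 26/164
= 190/164
Simplify: 95/82


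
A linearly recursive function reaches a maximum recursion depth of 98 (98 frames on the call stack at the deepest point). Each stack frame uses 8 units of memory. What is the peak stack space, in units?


Maximum recursion depth = 98 frames
Memory per frame = 8 units
Total stack space = depth * frame_size
= 98 * 8 = 784


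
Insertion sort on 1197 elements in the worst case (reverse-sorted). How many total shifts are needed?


In the worst case (reverse-sorted), each element shifts past all previous:
  Element 1: 1 shifts
  Element 2: 2 shifts
  Element 3: 3 shifts
  Element 4: 4 shifts
  Element 5: 5 shifts
  ...
  Element 1196: 1196 shifts
Total = 1 + 2 + ... + 1196
= 1197*(1197-1)/2 = 715806


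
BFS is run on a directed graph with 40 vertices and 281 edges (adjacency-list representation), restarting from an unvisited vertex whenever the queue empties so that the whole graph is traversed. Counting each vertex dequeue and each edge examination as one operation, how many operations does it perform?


A full BFS traversal dequeues each vertex exactly once and examines each directed edge exactly once.
V = 40 (vertex processing cost)
E = 281 (edge examination cost)
Total operations proportional to V + E = 40 + 281 = 321


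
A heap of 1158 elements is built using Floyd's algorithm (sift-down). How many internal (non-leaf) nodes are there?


Leaf nodes occupy roughly half the array.
Sift-down is called for each internal node, starting from the last one.
Internal nodes = floor(n/2) = floor(1158/2) = 579


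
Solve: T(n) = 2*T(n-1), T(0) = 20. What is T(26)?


Unrolling:
T(26) = 2*T(25) = 2^2*T(24) = ... = 2^26*T(0)
= 2^26 * 20
= 67108864 * 20 = 1342177280


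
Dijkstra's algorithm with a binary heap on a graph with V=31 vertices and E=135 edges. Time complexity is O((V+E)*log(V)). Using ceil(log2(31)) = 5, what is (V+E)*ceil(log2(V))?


Dijkstra with a binary heap: each vertex is extracted once, each edge may relax once.
Each heap operation costs O(log V).
V + E = 31 + 135 = 166
ceil(log2(31)) = 5 (since 2^4 = 16 < 31 <= 32 = 2^5)
Total heap work = (V+E) * ceil(log2(V)) = 166 * 5 = 830


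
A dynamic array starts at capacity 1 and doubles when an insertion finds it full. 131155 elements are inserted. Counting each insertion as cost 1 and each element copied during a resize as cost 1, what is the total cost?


n = 131155
Insertion costs: 131155
Resizes copy 1, 2, 4, ... up to the largest power of 2 that is <= n-1 = 131154, i.e. 131072.
Copy costs = 1 + 2 + 4 + 8 + 16 + 32 + 64 + 128 + 256 + 512 + 1024 + 2048 + 4096 + 8192 + 16384 + 32768 + 65536 + 131072 = 262143
Total = 131155 + 262143 = 393298


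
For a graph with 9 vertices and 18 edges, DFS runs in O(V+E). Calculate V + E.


A full DFS traversal visits each vertex once and examines each edge once.
V = 9
E = 18
Sum = 9 + 18 = 27


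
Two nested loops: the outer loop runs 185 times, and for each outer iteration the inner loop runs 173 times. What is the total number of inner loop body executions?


Outer loop: 185 iterations
Inner loop: 173 iterations per outer iteration
Total = 185 * 173 = 32005


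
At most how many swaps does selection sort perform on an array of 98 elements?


Each of the 97 passes places one element in its final position.
Pass 1: swap minimum into position 0
Pass 2: swap minimum of remaining into position 1
...
Pass 97: last two elements, one swap
Maximum swaps = 98 - 1 = 97


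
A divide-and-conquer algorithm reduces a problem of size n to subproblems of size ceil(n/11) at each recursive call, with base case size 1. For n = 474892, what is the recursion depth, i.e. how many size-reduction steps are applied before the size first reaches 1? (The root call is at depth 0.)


Each step divides the size by 11 (rounding up); after k steps the size is ceil(n/11^k), which equals 1 exactly when 11^k >= n.
So the depth is the smallest k with 11^k >= 474892, i.e. ceil(log_11(474892)).
11^5 = 161051 < 474892 <= 1771561 = 11^6
Recursion depth = 6


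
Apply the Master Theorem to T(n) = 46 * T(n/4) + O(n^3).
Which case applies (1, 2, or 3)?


The Master Theorem: T(n) = a*T(n/b) + O(n^c)
  a = 46, b = 4, c = 3
log_b(a) = log_4(46) ~ 2.762
Compare b^c with a: 4^3 = 64 > 46, so c > log_b(a).
Since c > log_b(a), Case 3 applies.
T(n) = O(n^3)
Master Theorem case = 3


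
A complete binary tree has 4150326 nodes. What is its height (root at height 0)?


In a complete binary tree, level k holds nodes 2^k .. 2^(k+1)-1 (1-indexed).
Height = floor(log2(n)) = floor(log2(4150326)) = 21
Check: 2^21 = 2097152 <= 4150326 < 4194304 = 2^22


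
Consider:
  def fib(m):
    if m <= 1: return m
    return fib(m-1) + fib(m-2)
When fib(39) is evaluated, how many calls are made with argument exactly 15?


Let N(m) = number of times fib(m) is called while evaluating fib(39).
N(39) = 1 (the initial call).
N(38) = 1 (only fib(39) calls it).
For 1 <= m <= 37: fib(m) is called by fib(m+1) and fib(m+2), so
  N(m) = N(m+1) + N(m+2).
fib(0) is called only by fib(2), so N(0) = N(2).
Walk down from m=39:
  N(39)=1, N(38)=1, N(37)=2, N(36)=3, N(35)=5, N(34)=8, N(33)=13, N(32)=21, N(31)=34, N(30)=55, N(29)=89, N(28)=144, N(27)=233, N(26)=377, N(25)=610, N(24)=987, N(23)=1597, N(22)=2584, N(21)=4181, N(20)=6765, N(19)=10946, N(18)=17711, N(17)=28657, N(16)=46368, N(15)=75025
N(15) = 75025


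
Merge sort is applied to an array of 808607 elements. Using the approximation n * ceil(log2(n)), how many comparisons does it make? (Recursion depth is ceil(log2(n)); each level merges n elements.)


Merge sort divides the array into halves recursively.
Number of levels = ceil(log2(808607)) = 20
At each level, approximately n = 808607 comparisons are needed for merging.
Total comparisons ~ n * ceil(log2(n)) = 808607 * 20 = 16172140


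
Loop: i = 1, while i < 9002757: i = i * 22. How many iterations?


i multiplies by 22 each step:
i = 1 -> 22 -> 484 -> 10648 -> 234256 -> 5153632 -> 113379904 (stop)
Iterations = ceil(log_22(9002757)) = 6


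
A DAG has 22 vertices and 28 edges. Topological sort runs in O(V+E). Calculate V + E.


V = 22 (vertex processing)
E = 28 (edge processing)
V + E = 22 + 28 = 50


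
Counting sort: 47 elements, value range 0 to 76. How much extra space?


n = 47 (output array)
k = 77 (count array for 77 distinct values)
Extra space = 47 + 77 = 124


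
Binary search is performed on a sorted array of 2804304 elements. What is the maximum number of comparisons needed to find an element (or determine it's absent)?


Binary search halves the search space each comparison:
  Step 1: search space = 2804304 -> 1402152
  Step 2: search space = 1402152 -> 701076
  Step 3: search space = 701076 -> 350538
  Step 4: search space = 350538 -> 175269
  Step 5: search space = 175269 -> 87634
  Step 6: search space = 87634 -> 43817
  Step 7: search space = 43817 -> 21908
  Step 8: search space = 21908 -> 10954
  Step 9: search space = 10954 -> 5477
  Step 10: search space = 5477 -> 2738
  Step 11: search space = 2738 -> 1369
  Step 12: search space = 1369 -> 684
  Step 13: search space = 684 -> 342
  Step 14: search space = 342 -> 171
  Step 15: search space = 171 -> 85
  Step 16: search space = 85 -> 42
  Step 17: search space = 42 -> 21
  Step 18: search space = 21 -> 10
  Step 19: search space = 10 -> 5
  Step 20: search space = 5 -> 2
  Step 21: search space = 2 -> 1
  Step 22: search space = 1 (final check)
Maximum comparisons = floor(log2(2804304)) + 1 = 21 + 1 = 22


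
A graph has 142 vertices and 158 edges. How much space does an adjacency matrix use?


Adjacency matrix: V x V grid of entries
Space = V^2 = 142^2 = 142 * 142 = 20164


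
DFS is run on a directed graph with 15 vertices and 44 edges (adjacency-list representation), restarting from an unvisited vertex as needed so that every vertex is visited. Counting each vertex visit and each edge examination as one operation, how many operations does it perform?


A full DFS traversal processes each vertex exactly once (push/pop on stack).
Each directed edge is examined once.
V = 15, E = 44
V + E = 59


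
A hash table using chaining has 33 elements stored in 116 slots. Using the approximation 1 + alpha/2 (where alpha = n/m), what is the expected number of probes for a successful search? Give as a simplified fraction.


Load factor alpha = n/m = 33/116
Expected probes = 1 + alpha/2 = 1 + 33/(2*116)
= 1 + 33/232
= 232/232 + 33/232
= 265/232


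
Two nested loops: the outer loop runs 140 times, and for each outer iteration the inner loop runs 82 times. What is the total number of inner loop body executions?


Outer loop: 140 iterations
Inner loop: 82 iterations per outer iteration
Total = 140 * 82 = 11480


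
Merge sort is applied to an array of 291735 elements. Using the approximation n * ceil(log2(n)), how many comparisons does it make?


Merge sort divides the array into halves recursively.
Number of levels = ceil(log2(291735)) = 19
At each level, approximately n = 291735 comparisons are needed for merging.
Total comparisons ~ n * ceil(log2(n)) = 291735 * 19 = 5542965


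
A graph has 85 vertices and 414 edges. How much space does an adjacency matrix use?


Adjacency matrix: V x V grid of entries
Space = V^2 = 85^2 = 85 * 85 = 7225


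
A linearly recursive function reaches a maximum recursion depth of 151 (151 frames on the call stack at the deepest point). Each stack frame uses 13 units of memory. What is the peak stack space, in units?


Maximum recursion depth = 151 frames
Memory per frame = 13 units
Total stack space = depth * frame_size
= 151 * 13 = 1963


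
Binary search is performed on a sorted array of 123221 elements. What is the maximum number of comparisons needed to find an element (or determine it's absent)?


Binary search halves the search space each comparison:
  Step 1: search space = 123221 -> 61610
  Step 2: search space = 61610 -> 30805
  Step 3: search space = 30805 -> 15402
  Step 4: search space = 15402 -> 7701
  Step 5: search space = 7701 -> 3850
  Step 6: search space = 3850 -> 1925
  Step 7: search space = 1925 -> 962
  Step 8: search space = 962 -> 481
  Step 9: search space = 481 -> 240
  Step 10: search space = 240 -> 120
  Step 11: search space = 120 -> 60
  Step 12: search space = 60 -> 30
  Step 13: search space = 30 -> 15
  Step 14: search space = 15 -> 7
  Step 15: search space = 7 -> 3
  Step 16: search space = 3 -> 1
  Step 17: search space = 1 (final check)
Maximum comparisons = floor(log2(123221)) + 1 = 16 + 1 = 17


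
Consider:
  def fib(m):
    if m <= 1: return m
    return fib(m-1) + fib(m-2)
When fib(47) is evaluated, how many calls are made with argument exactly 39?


Let N(m) = number of times fib(m) is called while evaluating fib(47).
N(47) = 1 (the initial call).
N(46) = 1 (only fib(47) calls it).
For 1 <= m <= 45: fib(m) is called by fib(m+1) and fib(m+2), so
  N(m) = N(m+1) + N(m+2).
fib(0) is called only by fib(2), so N(0) = N(2).
Walk down from m=47:
  N(47)=1, N(46)=1, N(45)=2, N(44)=3, N(43)=5, N(42)=8, N(41)=13, N(40)=21, N(39)=34
N(39) = 34


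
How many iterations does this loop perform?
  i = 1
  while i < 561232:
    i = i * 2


The loop variable doubles each iteration:
i = 1 -> 2 -> 4 -> 8 -> 16 -> 32 -> 64 -> 128 -> 256 -> 512 -> 1024 -> 2048 -> 4096 -> 8192 -> 16384 -> 32768 -> 65536 -> 131072 -> 262144 -> 524288 -> 1048576 (stop, 1048576 >= 561232)
Number of doublings = ceil(log2(561232)) = 20


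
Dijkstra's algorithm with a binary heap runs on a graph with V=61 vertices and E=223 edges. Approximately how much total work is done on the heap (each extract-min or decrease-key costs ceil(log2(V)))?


Dijkstra with a binary heap: each vertex is extracted once, each edge may relax once.
Each heap operation costs O(log V).
V + E = 61 + 223 = 284
ceil(log2(61)) = 6 (since 2^5 = 32 < 61 <= 64 = 2^6)
Total heap work = (V+E) * ceil(log2(V)) = 284 * 6 = 1704


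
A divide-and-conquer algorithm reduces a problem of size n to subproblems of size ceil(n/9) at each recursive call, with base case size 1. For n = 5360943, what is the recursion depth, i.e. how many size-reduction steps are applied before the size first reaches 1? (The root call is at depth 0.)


Each step divides the size by 9 (rounding up); after k steps the size is ceil(n/9^k), which equals 1 exactly when 9^k >= n.
So the depth is the smallest k with 9^k >= 5360943, i.e. ceil(log_9(5360943)).
9^7 = 4782969 < 5360943 <= 43046721 = 9^8
Recursion depth = 8


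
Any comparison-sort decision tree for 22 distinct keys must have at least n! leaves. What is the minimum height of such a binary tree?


A binary decision tree of height h has at most 2^h leaves and needs at least n! of them, so h >= ceil(log2(n!)).
Compute 22! as a running product:
  x2 = 2, x3 = 6, x4 = 24, x5 = 120
  x6 = 720, x7 = 5040, x8 = 40320, x9 = 362880
  x10 = 3628800, x11 = 39916800, x12 = 479001600, x13 = 6227020800
  x14 = 87178291200, x15 = 1307674368000, x16 = 20922789888000, x17 = 355687428096000
  x18 = 6402373705728000, x19 = 121645100408832000, x20 = 2432902008176640000, x21 = 51090942171709440000
  x22 = 1124000727777607680000
22! = 1124000727777607680000
Bracket between powers of 2:
  2^69 = 590295810358705651712 < 1124000727777607680000 <= 1180591620717411303424 = 2^70
So ceil(log2(22!)) = 70


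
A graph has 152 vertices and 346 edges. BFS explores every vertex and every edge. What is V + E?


A full BFS traversal dequeues each vertex once and examines each edge once.
Vertex visits: 152
Edge visits: 346
V + E = 152 + 346 = 498


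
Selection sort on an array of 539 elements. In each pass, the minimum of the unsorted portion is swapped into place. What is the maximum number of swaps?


Selection sort performs one swap per pass:
  Pass 1: find min in positions 0 to 538, swap with position 0
  Pass 2: find min in positions 1 to 538, swap with position 1
  Pass 3: find min in positions 2 to 538, swap with position 2
  Pass 4: find min in positions 3 to 538, swap with position 3
  Pass 5: find min in positions 4 to 538, swap with position 4
  ... (533 more passes)
Total passes (and swaps) = n - 1 = 539 - 1 = 538


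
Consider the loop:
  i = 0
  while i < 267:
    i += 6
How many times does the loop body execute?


Starting at i = 0, each iteration adds 6.
Iterations until i >= 267:
  Iteration 1: i = 0 -> i = 6
  Iteration 2: i = 6 -> i = 12
  Iteration 3: i = 12 -> i = 18
  Iteration 4: i = 18 -> i = 24
  Iteration 5: i = 24 -> i = 30
  Iteration 6: i = 30 -> i = 36
  Iteration 7: i = 36 -> i = 42
  Iteration 8: i = 42 -> i = 48
  ... continuing ...
Total iterations = ceil(267/6) = 45


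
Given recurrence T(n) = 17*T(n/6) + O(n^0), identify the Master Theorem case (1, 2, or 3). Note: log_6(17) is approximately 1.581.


Master Theorem parameters: a=17, b=6, c=0
log_b(a) = 1.581
Compare b^c with a: 6^0 = 1 < 17, so c < log_b(a).
Comparing c=0 vs log_b(a)=1.581:
0 < 1.581 => Case 1
Result: T(n) = O(n^(log_6 17)) ~ O(n^1.581)
Master Theorem case = 1


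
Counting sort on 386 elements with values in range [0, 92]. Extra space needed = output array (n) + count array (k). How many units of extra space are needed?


Output array size: 386 (to store sorted result)
Count array size: 93 (one slot per possible value, range 0 to 92)
Total extra space = 386 + 93 = 479


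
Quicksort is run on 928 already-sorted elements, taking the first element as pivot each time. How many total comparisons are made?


Sum of comparisons per partition:
927 + 926 + ... + 1 + 0
= 928 * (928 - 1) / 2
= 928 * 927 / 2
= 430128


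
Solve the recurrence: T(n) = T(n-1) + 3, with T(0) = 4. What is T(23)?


Unrolling the recurrence:
T(23) = T(22) + 3
       = T(21) + 3 + 3
       = T(20) + 3*3
       ...
       = T(0) + 3*23
       = 4 + 69 = 73


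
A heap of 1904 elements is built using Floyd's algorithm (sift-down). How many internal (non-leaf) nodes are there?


Leaf nodes occupy roughly half the array.
Sift-down is called for each internal node, starting from the last one.
Internal nodes = floor(n/2) = floor(1904/2) = 952


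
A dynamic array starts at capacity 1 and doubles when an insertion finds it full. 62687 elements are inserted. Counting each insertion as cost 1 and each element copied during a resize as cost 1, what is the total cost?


n = 62687
Insertion costs: 62687
Resizes copy 1, 2, 4, ... up to the largest power of 2 that is <= n-1 = 62686, i.e. 32768.
Copy costs = 1 + 2 + 4 + 8 + 16 + 32 + 64 + 128 + 256 + 512 + 1024 + 2048 + 4096 + 8192 + 16384 + 32768 = 65535
Total = 62687 + 65535 = 128222


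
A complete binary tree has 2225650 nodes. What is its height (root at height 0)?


In a complete binary tree, level k holds nodes 2^k .. 2^(k+1)-1 (1-indexed).
Height = floor(log2(n)) = floor(log2(2225650)) = 21
Check: 2^21 = 2097152 <= 2225650 < 4194304 = 2^22


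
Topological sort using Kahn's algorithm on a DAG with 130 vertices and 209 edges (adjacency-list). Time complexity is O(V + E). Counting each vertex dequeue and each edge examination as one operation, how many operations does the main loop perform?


Kahn's algorithm:
  1. Compute in-degrees: O(V + E)
  2. Process queue: each vertex dequeued once (O(V))
     each edge examined once (O(E))
Total = V + E = 130 + 209 = 339


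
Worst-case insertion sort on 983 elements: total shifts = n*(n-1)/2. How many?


Sum of shifts = 1 + 2 + 3 + ... + 982
= 983 * 982 / 2
= 965306 / 2
= 482653


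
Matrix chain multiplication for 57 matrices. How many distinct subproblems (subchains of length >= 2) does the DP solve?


Subproblems are indexed by (i, j) where i < j.
Number of such pairs = n*(n-1)/2
= 57 * 56 / 2
= 1596


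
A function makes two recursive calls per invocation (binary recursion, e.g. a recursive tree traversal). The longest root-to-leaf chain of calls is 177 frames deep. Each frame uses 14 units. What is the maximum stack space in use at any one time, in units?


Binary recursion: the two calls run one after the other, so only one root-to-leaf chain of frames is on the stack at a time.
Maximum depth (longest chain) = 177 frames
Each frame = 14 units
Max stack space = 177 * 14 = 2478


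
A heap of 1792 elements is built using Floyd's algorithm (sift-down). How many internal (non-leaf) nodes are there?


Leaf nodes occupy roughly half the array.
Sift-down is called for each internal node, starting from the last one.
Internal nodes = floor(n/2) = floor(1792/2) = 896


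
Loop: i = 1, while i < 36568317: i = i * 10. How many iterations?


i multiplies by 10 each step:
i = 1 -> 10 -> 100 -> 1000 -> 10000 -> 100000 -> 1000000 -> 10000000 -> 100000000 (stop)
Iterations = ceil(log_10(36568317)) = 8


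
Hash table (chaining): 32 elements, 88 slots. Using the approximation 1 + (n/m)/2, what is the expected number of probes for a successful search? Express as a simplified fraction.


Computing expected probes:
alpha = 32/88
= 1 + alpha/2
= 1 + 32/(2*88)
= (2*88 + 32) / (2*88)
= 208/176 = 13/11
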